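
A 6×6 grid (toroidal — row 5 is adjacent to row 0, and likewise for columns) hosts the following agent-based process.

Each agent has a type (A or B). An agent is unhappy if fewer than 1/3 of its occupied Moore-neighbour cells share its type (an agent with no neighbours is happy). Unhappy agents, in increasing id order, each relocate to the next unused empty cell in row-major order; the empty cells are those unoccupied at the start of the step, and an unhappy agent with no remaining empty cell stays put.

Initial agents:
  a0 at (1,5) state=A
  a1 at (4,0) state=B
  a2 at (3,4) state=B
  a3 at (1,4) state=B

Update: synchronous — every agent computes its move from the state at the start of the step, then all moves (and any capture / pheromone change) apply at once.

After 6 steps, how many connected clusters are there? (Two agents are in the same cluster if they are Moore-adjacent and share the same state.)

4

t=1: a0@(0,0):A a1@(4,0):B a2@(3,4):B a3@(0,1):B
t=2: a0@(0,2):A a1@(4,0):B a2@(3,4):B a3@(0,3):B
t=3: a0@(0,0):A a1@(4,0):B a2@(3,4):B a3@(0,1):B
t=4: a0@(0,2):A a1@(4,0):B a2@(3,4):B a3@(0,3):B
t=5: a0@(0,0):A a1@(4,0):B a2@(3,4):B a3@(0,1):B
t=6: a0@(0,2):A a1@(4,0):B a2@(3,4):B a3@(0,3):B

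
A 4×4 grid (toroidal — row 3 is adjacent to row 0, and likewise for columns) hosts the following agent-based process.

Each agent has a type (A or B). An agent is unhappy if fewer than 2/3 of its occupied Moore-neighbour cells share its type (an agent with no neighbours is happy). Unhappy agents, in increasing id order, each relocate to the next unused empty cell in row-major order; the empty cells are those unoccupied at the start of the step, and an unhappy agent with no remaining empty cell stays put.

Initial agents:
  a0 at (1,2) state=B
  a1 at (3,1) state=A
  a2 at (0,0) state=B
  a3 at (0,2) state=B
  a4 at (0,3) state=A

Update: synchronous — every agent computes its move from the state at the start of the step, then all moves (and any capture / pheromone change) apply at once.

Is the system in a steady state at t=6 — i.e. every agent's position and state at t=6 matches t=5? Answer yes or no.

no

t=1: a0@(0,1):B a1@(1,0):A a2@(1,1):B a3@(1,3):B a4@(2,0):A
t=2: a0@(0,0):B a1@(0,2):A a2@(0,3):B a3@(1,2):B a4@(2,1):A
t=3: a0@(0,0):B a1@(0,1):A a2@(0,3):B a3@(1,0):B a4@(1,1):A
t=4: a0@(0,2):B a1@(1,2):A a2@(0,3):B a3@(1,3):B a4@(2,0):A
t=5: a0@(0,2):B a1@(0,0):A a2@(0,3):B a3@(0,1):B a4@(1,0):A
t=6: a0@(0,2):B a1@(1,1):A a2@(1,2):B a3@(1,3):B a4@(2,0):A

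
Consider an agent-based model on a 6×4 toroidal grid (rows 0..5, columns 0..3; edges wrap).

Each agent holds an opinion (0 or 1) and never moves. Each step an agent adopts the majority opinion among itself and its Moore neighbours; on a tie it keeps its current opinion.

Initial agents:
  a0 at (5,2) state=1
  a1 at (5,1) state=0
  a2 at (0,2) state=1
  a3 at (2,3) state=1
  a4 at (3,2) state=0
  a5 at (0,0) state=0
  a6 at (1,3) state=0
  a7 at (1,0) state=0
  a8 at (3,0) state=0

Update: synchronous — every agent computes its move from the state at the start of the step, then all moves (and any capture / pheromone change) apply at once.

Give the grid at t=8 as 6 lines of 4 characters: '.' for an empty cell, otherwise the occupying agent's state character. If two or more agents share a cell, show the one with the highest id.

t=1: a0@(5,2):1 a1@(5,1):0 a2@(0,2):1 a3@(2,3):0 a4@(3,2):0 a5@(0,0):0 a6@(1,3):0 a7@(1,0):0 a8@(3,0):0
t=2: (unchanged — steady state)

0.1.
0..0
...0
0.0.
....
.01.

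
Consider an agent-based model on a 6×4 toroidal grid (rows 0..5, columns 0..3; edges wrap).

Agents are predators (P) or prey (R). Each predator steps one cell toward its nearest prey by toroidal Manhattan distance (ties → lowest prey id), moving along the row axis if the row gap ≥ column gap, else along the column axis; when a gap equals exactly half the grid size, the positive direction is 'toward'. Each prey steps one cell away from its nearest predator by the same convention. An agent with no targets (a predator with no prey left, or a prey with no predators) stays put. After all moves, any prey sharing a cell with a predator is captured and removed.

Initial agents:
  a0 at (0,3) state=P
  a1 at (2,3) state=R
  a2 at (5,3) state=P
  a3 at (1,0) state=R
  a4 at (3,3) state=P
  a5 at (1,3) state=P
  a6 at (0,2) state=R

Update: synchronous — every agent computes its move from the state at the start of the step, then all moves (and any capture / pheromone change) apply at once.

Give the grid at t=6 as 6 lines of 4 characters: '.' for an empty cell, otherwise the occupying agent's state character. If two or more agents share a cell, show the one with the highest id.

t=1: a0@(0,2):P a1@(1,3):R a2@(0,3):P a3@(1,1):R a4@(2,3):P a5@(2,3):P a6@(0,1):R
t=2: a0@(0,1):P a1@(2,3):R a2@(1,3):P a3@(2,1):R a4@(1,3):P a5@(1,3):P a6@(0,0):R
t=3: a0@(0,0):P a1@(3,3):R a2@(2,3):P a3@(3,1):R a4@(2,3):P a5@(2,3):P a6@(0,3):R
t=4: a0@(0,3):P a1@(4,3):R a2@(3,3):P a3@(3,0):R a4@(3,3):P a5@(3,3):P a6@(0,2):R
t=5: a0@(0,2):P a1@(5,3):R a2@(4,3):P a3@(3,1):R a4@(4,3):P a5@(4,3):P a6@(0,1):R
t=6: a0@(0,1):P a1@(0,3):R a2@(5,3):P a3@(3,0):R a4@(5,3):P a5@(5,3):P a6@(0,0):R

RP.R
....
....
R...
....
...P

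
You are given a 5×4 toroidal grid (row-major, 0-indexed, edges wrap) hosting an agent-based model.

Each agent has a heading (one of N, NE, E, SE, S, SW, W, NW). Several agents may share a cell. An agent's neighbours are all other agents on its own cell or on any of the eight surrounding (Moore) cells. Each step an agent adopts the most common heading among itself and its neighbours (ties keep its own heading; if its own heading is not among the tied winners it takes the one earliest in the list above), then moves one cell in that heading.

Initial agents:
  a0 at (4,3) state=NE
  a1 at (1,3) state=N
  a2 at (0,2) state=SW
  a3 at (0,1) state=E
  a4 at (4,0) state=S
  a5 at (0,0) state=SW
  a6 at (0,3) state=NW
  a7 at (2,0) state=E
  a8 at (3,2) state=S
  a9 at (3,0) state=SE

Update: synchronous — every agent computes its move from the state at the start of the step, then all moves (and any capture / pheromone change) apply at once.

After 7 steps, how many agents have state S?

2

t=1: a0@(0,3):S a1@(2,2):SW a2@(1,1):SW a3@(1,0):SW a4@(0,0):S a5@(1,3):SW a6@(1,2):SW a7@(2,1):E a8@(4,2):S a9@(4,1):SE
t=2: a0@(1,3):S a1@(3,1):SW a2@(2,0):SW a3@(2,3):SW a4@(1,3):SW a5@(2,2):SW a6@(2,1):SW a7@(3,0):SW a8@(0,2):S a9@(0,1):S
t=3: a0@(2,2):SW a1@(4,0):SW a2@(3,3):SW a3@(3,2):SW a4@(2,2):SW a5@(3,1):SW a6@(3,0):SW a7@(4,3):SW a8@(1,2):S a9@(1,1):S
t=4: a0@(3,1):SW a1@(0,3):SW a2@(4,2):SW a3@(4,1):SW a4@(3,1):SW a5@(4,0):SW a6@(4,3):SW a7@(0,2):SW a8@(2,2):S a9@(2,1):S
t=5: a0@(4,0):SW a1@(1,2):SW a2@(0,1):SW a3@(0,0):SW a4@(4,0):SW a5@(0,3):SW a6@(0,2):SW a7@(1,1):SW a8@(3,2):S a9@(3,1):S
t=6: a0@(0,3):SW a1@(2,1):SW a2@(1,0):SW a3@(1,3):SW a4@(0,3):SW a5@(1,2):SW a6@(1,1):SW a7@(2,0):SW a8@(4,2):S a9@(4,1):S
t=7: a0@(1,2):SW a1@(3,0):SW a2@(2,3):SW a3@(2,2):SW a4@(1,2):SW a5@(2,1):SW a6@(2,0):SW a7@(3,3):SW a8@(0,2):S a9@(0,1):S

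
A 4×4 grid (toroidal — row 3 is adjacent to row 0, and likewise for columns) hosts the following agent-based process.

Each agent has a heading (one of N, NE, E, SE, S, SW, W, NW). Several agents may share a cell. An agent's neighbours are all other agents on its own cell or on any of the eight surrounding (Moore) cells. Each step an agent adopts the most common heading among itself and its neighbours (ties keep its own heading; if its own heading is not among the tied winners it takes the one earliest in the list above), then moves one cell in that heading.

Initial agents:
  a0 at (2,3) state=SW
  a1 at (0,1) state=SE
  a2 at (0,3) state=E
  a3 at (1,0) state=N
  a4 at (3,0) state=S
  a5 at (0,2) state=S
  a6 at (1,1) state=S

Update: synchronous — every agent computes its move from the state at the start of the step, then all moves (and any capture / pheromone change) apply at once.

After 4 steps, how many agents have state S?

7

t=1: a0@(3,2):SW a1@(1,1):S a2@(1,3):S a3@(0,0):N a4@(0,0):S a5@(1,2):S a6@(2,1):S
t=2: a0@(0,1):SW a1@(2,1):S a2@(2,3):S a3@(1,0):S a4@(1,0):S a5@(2,2):S a6@(3,1):S
t=3: a0@(1,1):S a1@(3,1):S a2@(3,3):S a3@(2,0):S a4@(2,0):S a5@(3,2):S a6@(0,1):S
t=4: a0@(2,1):S a1@(0,1):S a2@(0,3):S a3@(3,0):S a4@(3,0):S a5@(0,2):S a6@(1,1):S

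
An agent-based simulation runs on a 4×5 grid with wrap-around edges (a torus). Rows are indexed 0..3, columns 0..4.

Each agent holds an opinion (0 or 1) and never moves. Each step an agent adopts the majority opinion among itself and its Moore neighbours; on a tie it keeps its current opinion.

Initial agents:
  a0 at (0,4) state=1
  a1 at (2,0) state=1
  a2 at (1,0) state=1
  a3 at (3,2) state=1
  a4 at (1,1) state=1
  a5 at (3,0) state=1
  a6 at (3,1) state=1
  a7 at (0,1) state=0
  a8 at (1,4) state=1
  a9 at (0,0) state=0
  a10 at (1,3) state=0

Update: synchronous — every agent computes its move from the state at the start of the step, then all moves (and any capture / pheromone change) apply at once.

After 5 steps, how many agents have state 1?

t=1: a0@(0,4):1 a1@(2,0):1 a2@(1,0):1 a3@(3,2):1 a4@(1,1):1 a5@(3,0):1 a6@(3,1):1 a7@(0,1):1 a8@(1,4):1 a9@(0,0):1 a10@(1,3):1
t=2: (unchanged — steady state)

11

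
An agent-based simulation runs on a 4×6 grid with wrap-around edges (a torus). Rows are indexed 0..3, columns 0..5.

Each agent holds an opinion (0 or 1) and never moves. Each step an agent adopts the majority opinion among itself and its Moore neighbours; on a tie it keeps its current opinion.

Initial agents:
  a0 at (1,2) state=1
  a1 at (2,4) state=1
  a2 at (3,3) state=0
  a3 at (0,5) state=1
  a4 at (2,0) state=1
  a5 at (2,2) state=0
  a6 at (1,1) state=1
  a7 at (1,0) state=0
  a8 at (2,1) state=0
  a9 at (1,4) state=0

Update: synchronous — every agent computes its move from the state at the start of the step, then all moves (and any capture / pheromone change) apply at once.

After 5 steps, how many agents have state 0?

3

t=1: a0@(1,2):1 a1@(2,4):0 a2@(3,3):0 a3@(0,5):0 a4@(2,0):1 a5@(2,2):0 a6@(1,1):1 a7@(1,0):1 a8@(2,1):0 a9@(1,4):1
t=2: a0@(1,2):1 a1@(2,4):0 a2@(3,3):0 a3@(0,5):1 a4@(2,0):1 a5@(2,2):0 a6@(1,1):1 a7@(1,0):1 a8@(2,1):1 a9@(1,4):0
t=3: a0@(1,2):1 a1@(2,4):0 a2@(3,3):0 a3@(0,5):1 a4@(2,0):1 a5@(2,2):1 a6@(1,1):1 a7@(1,0):1 a8@(2,1):1 a9@(1,4):0
t=4: (unchanged — steady state)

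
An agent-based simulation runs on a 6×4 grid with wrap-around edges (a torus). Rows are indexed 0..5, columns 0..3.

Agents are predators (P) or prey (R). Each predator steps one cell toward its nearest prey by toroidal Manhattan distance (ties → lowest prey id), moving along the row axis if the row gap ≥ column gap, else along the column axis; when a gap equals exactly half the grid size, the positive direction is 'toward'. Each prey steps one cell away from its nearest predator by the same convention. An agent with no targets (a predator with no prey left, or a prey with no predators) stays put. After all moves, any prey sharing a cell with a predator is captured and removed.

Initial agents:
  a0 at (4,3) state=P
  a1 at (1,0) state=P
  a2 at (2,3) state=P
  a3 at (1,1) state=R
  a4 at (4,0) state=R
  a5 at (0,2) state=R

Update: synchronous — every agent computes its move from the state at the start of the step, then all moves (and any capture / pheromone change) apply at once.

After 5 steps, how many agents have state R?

3

t=1: a0@(4,0):P a1@(1,1):P a2@(2,0):P a3@(1,2):R a4@(4,1):R a5@(1,2):R
t=2: a0@(4,1):P a1@(1,2):P a2@(2,1):P a3@(1,3):R a4@(4,2):R a5@(1,3):R
t=3: a0@(4,2):P a1@(1,3):P a2@(2,2):P a3@(1,0):R a4@(4,3):R a5@(1,0):R
t=4: a0@(4,3):P a1@(1,0):P a2@(2,3):P a3@(1,1):R a4@(4,0):R a5@(1,1):R
t=5: a0@(4,0):P a1@(1,1):P a2@(2,0):P a3@(1,2):R a4@(4,1):R a5@(1,2):R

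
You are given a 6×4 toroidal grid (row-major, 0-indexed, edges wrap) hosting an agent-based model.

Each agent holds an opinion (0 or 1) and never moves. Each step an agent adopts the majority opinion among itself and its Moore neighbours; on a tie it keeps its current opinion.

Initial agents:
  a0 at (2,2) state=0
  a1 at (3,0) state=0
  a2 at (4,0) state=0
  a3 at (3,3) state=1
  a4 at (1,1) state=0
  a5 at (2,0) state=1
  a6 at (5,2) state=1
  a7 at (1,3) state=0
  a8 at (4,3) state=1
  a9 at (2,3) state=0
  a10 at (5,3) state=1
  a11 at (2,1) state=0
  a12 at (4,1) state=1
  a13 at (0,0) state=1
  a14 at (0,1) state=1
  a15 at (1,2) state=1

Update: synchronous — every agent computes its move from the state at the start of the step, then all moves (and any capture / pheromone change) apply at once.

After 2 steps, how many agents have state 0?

9

t=1: a0@(2,2):0 a1@(3,0):0 a2@(4,0):1 a3@(3,3):0 a4@(1,1):1 a5@(2,0):0 a6@(5,2):1 a7@(1,3):0 a8@(4,3):1 a9@(2,3):0 a10@(5,3):1 a11@(2,1):0 a12@(4,1):1 a13@(0,0):1 a14@(0,1):1 a15@(1,2):0
t=2: a0@(2,2):0 a1@(3,0):0 a2@(4,0):1 a3@(3,3):0 a4@(1,1):0 a5@(2,0):0 a6@(5,2):1 a7@(1,3):0 a8@(4,3):1 a9@(2,3):0 a10@(5,3):1 a11@(2,1):0 a12@(4,1):1 a13@(0,0):1 a14@(0,1):1 a15@(1,2):0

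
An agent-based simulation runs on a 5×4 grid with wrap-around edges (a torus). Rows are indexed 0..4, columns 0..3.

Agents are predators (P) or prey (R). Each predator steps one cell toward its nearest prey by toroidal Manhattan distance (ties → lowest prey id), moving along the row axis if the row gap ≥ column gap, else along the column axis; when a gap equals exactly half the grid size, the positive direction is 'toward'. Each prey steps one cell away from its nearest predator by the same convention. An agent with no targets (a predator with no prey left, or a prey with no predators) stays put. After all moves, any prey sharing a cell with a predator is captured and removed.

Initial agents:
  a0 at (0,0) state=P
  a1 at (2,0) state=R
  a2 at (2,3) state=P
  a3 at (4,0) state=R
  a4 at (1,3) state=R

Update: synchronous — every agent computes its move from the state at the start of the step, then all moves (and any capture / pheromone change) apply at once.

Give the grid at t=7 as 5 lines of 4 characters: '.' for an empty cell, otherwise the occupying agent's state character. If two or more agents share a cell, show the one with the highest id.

...R
....
P..R
....
R...

t=1: a0@(4,0):P a1@(2,1):R a2@(2,0):P a3@(3,0):R a4@(0,3):R
t=2: a0@(3,0):P a1@(2,2):R a2@(2,1):P a3@(2,0):R a4@(1,3):R
t=3: a0@(2,0):P a1@(2,3):R a2@(2,2):P a3@(1,0):R a4@(0,3):R
t=4: a0@(2,3):P a1@(2,2):R a2@(2,3):P a3@(0,0):R a4@(4,3):R
t=5: a0@(2,2):P a1@(2,1):R a2@(2,2):P a3@(4,0):R a4@(0,3):R
t=6: a0@(2,1):P a1@(2,0):R a2@(2,1):P a3@(0,0):R a4@(4,3):R
t=7: a0@(2,0):P a1@(2,3):R a2@(2,0):P a3@(4,0):R a4@(0,3):R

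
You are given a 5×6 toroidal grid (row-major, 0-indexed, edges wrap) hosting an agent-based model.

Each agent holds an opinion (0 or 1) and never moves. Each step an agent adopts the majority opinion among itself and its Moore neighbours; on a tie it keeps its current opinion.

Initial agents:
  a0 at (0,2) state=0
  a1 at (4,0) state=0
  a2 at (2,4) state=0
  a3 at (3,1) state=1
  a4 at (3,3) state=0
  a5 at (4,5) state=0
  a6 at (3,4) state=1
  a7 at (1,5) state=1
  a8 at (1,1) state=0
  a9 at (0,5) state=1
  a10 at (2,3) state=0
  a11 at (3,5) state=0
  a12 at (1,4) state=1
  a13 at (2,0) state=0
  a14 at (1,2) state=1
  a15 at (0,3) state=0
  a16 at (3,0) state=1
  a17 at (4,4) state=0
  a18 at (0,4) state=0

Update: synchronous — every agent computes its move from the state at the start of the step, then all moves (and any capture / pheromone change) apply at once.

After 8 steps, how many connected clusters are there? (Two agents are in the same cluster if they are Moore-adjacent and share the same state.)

t=1: a0@(0,2):0 a1@(4,0):0 a2@(2,4):0 a3@(3,1):1 a4@(3,3):0 a5@(4,5):0 a6@(3,4):0 a7@(1,5):1 a8@(1,1):0 a9@(0,5):0 a10@(2,3):0 a11@(3,5):0 a12@(1,4):0 a13@(2,0):0 a14@(1,2):0 a15@(0,3):0 a16@(3,0):0 a17@(4,4):0 a18@(0,4):0
t=2: a0@(0,2):0 a1@(4,0):0 a2@(2,4):0 a3@(3,1):0 a4@(3,3):0 a5@(4,5):0 a6@(3,4):0 a7@(1,5):0 a8@(1,1):0 a9@(0,5):0 a10@(2,3):0 a11@(3,5):0 a12@(1,4):0 a13@(2,0):0 a14@(1,2):0 a15@(0,3):0 a16@(3,0):0 a17@(4,4):0 a18@(0,4):0
t=3: (unchanged — steady state)

1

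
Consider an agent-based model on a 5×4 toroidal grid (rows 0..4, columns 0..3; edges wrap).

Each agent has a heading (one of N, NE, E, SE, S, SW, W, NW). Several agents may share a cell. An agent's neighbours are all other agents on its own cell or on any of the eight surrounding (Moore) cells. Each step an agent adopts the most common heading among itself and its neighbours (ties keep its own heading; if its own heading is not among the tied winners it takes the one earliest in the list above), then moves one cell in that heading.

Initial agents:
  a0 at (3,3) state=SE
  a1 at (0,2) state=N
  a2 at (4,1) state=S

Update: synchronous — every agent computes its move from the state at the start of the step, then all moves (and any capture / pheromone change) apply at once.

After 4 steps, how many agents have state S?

1

t=1: a0@(4,0):SE a1@(4,2):N a2@(0,1):S
t=2: a0@(0,1):SE a1@(3,2):N a2@(1,1):S
t=3: a0@(1,2):SE a1@(2,2):N a2@(2,1):S
t=4: a0@(2,3):SE a1@(1,2):N a2@(3,1):S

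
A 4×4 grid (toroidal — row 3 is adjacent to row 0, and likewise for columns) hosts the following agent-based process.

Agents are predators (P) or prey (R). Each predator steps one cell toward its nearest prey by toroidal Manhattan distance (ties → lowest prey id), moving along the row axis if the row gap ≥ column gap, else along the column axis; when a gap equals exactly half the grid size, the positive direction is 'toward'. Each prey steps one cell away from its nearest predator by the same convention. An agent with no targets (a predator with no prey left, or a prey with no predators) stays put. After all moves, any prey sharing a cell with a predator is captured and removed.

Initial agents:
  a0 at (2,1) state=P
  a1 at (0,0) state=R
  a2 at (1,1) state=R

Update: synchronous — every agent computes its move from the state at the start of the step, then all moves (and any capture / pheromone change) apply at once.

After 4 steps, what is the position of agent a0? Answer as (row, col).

(2, 1)

t=1: a0@(1,1):P a1@(3,0):R a2@(0,1):R
t=2: a0@(0,1):P a1@(2,0):R a2@(3,1):R
t=3: a0@(3,1):P a1@(1,0):R a2@(2,1):R
t=4: a0@(2,1):P a1@(0,0):R a2@(1,1):R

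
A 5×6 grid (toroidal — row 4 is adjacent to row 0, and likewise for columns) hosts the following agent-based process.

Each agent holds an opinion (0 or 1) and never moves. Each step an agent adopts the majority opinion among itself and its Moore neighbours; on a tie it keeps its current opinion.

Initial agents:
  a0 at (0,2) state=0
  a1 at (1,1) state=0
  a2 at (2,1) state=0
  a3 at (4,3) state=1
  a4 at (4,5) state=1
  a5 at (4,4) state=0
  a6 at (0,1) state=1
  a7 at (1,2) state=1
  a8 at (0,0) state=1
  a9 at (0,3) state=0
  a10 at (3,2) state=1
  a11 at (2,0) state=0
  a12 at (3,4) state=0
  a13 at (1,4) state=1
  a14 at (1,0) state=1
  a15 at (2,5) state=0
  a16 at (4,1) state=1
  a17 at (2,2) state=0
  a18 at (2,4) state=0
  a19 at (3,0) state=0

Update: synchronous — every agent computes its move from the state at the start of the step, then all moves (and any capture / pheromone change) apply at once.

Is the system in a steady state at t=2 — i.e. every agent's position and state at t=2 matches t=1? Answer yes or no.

no

t=1: a0@(0,2):1 a1@(1,1):0 a2@(2,1):0 a3@(4,3):0 a4@(4,5):0 a5@(4,4):0 a6@(0,1):1 a7@(1,2):0 a8@(0,0):1 a9@(0,3):0 a10@(3,2):1 a11@(2,0):0 a12@(3,4):0 a13@(1,4):0 a14@(1,0):0 a15@(2,5):0 a16@(4,1):1 a17@(2,2):0 a18@(2,4):0 a19@(3,0):0
t=2: a0@(0,2):0 a1@(1,1):0 a2@(2,1):0 a3@(4,3):0 a4@(4,5):0 a5@(4,4):0 a6@(0,1):1 a7@(1,2):0 a8@(0,0):1 a9@(0,3):0 a10@(3,2):0 a11@(2,0):0 a12@(3,4):0 a13@(1,4):0 a14@(1,0):0 a15@(2,5):0 a16@(4,1):1 a17@(2,2):0 a18@(2,4):0 a19@(3,0):0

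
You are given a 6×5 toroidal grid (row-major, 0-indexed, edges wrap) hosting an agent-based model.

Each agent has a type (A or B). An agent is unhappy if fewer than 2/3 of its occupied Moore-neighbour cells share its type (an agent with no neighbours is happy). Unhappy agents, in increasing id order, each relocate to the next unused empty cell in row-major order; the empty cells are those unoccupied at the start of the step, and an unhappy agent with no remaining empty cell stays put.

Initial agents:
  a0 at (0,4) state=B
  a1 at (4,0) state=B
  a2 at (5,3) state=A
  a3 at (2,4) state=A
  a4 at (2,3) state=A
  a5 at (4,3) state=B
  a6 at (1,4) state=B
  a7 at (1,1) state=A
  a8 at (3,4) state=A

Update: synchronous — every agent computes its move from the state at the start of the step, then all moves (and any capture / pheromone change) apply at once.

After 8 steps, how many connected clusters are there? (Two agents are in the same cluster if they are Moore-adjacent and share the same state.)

2

t=1: a0@(0,0):B a1@(0,1):B a2@(0,2):A a3@(2,4):A a4@(2,3):A a5@(0,3):B a6@(1,0):B a7@(1,1):A a8@(1,2):A
t=2: a0@(0,0):B a1@(0,4):B a2@(1,3):A a3@(1,4):A a4@(2,3):A a5@(2,0):B a6@(2,1):B a7@(2,2):A a8@(3,0):A
t=3: a0@(0,1):B a1@(0,2):B a2@(1,3):A a3@(0,3):A a4@(2,3):A a5@(1,0):B a6@(1,1):B a7@(2,2):A a8@(1,2):A
t=4: a0@(0,1):B a1@(0,0):B a2@(1,3):A a3@(0,3):A a4@(2,3):A a5@(1,0):B a6@(0,4):B a7@(2,2):A a8@(1,4):A
t=5: a0@(0,1):B a1@(0,0):B a2@(1,3):A a3@(0,3):A a4@(2,3):A a5@(1,0):B a6@(0,2):B a7@(2,2):A a8@(1,1):A
t=6: a0@(0,1):B a1@(0,0):B a2@(1,3):A a3@(0,4):A a4@(2,3):A a5@(1,0):B a6@(1,2):B a7@(2,2):A a8@(1,4):A
t=7: a0@(0,1):B a1@(0,2):B a2@(1,3):A a3@(0,3):A a4@(2,3):A a5@(1,1):B a6@(2,0):B a7@(2,2):A a8@(2,1):A
t=8: a0@(0,1):B a1@(0,0):B a2@(1,3):A a3@(0,4):A a4@(2,3):A a5@(1,0):B a6@(1,2):B a7@(2,2):A a8@(1,4):A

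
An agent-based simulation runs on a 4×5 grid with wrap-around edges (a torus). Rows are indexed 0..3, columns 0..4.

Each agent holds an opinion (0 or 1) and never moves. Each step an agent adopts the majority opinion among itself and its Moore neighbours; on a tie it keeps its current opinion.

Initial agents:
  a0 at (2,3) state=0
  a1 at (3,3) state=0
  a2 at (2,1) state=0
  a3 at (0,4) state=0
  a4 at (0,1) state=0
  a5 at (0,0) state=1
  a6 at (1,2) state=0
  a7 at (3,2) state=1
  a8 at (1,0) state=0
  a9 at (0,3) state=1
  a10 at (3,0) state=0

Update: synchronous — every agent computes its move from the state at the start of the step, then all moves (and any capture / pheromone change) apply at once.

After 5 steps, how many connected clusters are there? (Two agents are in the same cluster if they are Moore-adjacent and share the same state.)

t=1: a0@(2,3):0 a1@(3,3):0 a2@(2,1):0 a3@(0,4):0 a4@(0,1):0 a5@(0,0):0 a6@(1,2):0 a7@(3,2):0 a8@(1,0):0 a9@(0,3):0 a10@(3,0):0
t=2: (unchanged — steady state)

1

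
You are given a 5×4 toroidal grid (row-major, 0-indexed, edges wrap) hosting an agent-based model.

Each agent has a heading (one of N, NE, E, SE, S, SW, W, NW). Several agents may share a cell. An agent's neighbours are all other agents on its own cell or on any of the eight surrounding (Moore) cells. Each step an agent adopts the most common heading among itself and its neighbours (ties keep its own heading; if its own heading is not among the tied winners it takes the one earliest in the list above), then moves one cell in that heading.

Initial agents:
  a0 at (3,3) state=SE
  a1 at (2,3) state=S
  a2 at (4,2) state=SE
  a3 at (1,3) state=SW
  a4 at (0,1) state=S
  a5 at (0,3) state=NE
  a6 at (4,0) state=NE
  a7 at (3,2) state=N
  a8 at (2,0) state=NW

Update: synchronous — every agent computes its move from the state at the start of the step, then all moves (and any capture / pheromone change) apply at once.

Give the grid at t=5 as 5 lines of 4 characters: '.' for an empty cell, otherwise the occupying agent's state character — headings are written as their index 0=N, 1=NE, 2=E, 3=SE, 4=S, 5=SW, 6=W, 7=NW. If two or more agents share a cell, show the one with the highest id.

t=1: a0@(4,0):SE a1@(3,3):S a2@(0,3):SE a3@(2,2):SW a4@(1,1):S a5@(4,0):NE a6@(3,1):NE a7@(4,3):SE a8@(1,3):NW
t=2: a0@(0,1):SE a1@(4,0):SE a2@(1,0):SE a3@(3,2):S a4@(2,1):S a5@(0,1):SE a6@(2,2):NE a7@(0,0):SE a8@(0,2):NW
t=3: a0@(1,2):SE a1@(0,1):SE a2@(2,1):SE a3@(4,2):S a4@(3,1):S a5@(1,2):SE a6@(3,2):S a7@(1,1):SE a8@(1,3):SE
t=4: a0@(2,3):SE a1@(1,2):SE a2@(3,2):SE a3@(0,2):S a4@(4,1):S a5@(2,3):SE a6@(4,2):S a7@(2,2):SE a8@(2,0):SE
t=5: a0@(3,0):SE a1@(2,3):SE a2@(4,3):SE a3@(1,2):S a4@(0,1):S a5@(3,0):SE a6@(0,2):S a7@(3,3):SE a8@(3,1):SE

.44.
..4.
...3
33.3
...3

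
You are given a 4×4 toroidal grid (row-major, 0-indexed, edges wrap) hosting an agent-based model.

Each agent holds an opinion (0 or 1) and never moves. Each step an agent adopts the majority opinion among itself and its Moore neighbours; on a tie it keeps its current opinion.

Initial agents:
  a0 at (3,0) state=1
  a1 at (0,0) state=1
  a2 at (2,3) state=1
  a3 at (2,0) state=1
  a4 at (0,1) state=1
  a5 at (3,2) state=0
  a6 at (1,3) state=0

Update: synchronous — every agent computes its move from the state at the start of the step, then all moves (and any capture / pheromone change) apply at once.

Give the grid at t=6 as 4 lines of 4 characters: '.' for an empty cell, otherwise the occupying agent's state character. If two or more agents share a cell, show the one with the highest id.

11..
...1
1..1
1.1.

t=1: a0@(3,0):1 a1@(0,0):1 a2@(2,3):1 a3@(2,0):1 a4@(0,1):1 a5@(3,2):1 a6@(1,3):1
t=2: (unchanged — steady state)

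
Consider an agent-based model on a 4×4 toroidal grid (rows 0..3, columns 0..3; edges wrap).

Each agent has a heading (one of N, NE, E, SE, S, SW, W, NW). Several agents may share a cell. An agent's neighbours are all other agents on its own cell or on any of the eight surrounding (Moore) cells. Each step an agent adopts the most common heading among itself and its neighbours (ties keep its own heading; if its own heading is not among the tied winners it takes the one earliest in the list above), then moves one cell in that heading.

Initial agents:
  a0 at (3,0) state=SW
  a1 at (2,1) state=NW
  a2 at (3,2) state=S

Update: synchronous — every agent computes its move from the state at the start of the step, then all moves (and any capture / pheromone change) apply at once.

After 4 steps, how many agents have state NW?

t=1: a0@(0,3):SW a1@(1,0):NW a2@(0,2):S
t=2: a0@(1,2):SW a1@(0,3):NW a2@(1,2):S
t=3: a0@(2,1):SW a1@(3,2):NW a2@(2,2):S
t=4: a0@(3,0):SW a1@(2,1):NW a2@(3,2):S

1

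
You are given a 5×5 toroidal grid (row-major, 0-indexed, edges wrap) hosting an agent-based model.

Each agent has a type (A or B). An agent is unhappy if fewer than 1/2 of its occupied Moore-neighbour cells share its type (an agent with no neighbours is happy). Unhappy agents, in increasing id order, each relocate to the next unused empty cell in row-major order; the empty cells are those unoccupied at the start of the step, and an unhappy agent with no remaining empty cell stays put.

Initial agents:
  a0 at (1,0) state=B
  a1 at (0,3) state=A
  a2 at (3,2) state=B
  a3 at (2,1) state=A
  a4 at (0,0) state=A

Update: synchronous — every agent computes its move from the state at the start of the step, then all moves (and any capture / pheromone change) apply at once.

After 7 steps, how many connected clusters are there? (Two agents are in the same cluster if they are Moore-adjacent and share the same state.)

3

t=1: a0@(0,1):B a1@(0,3):A a2@(0,2):B a3@(0,4):A a4@(1,1):A
t=2: a0@(0,1):B a1@(0,3):A a2@(0,0):B a3@(0,4):A a4@(1,0):A
t=3: a0@(0,1):B a1@(0,3):A a2@(0,2):B a3@(0,4):A a4@(1,1):A
t=4: a0@(0,1):B a1@(0,3):A a2@(0,0):B a3@(0,4):A a4@(1,0):A
t=5: a0@(0,1):B a1@(0,3):A a2@(0,2):B a3@(0,4):A a4@(1,1):A
t=6: a0@(0,1):B a1@(0,3):A a2@(0,0):B a3@(0,4):A a4@(1,0):A
t=7: a0@(0,1):B a1@(0,3):A a2@(0,2):B a3@(0,4):A a4@(1,1):A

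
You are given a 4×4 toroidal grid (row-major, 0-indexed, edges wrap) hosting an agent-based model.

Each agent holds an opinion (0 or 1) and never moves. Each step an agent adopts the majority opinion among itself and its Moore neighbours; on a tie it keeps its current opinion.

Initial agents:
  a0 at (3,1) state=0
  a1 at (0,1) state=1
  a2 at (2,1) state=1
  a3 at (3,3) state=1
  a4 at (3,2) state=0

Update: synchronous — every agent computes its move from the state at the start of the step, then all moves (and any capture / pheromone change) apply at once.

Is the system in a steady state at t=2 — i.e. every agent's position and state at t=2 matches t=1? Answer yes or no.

t=1: a0@(3,1):0 a1@(0,1):0 a2@(2,1):0 a3@(3,3):1 a4@(3,2):1
t=2: a0@(3,1):0 a1@(0,1):0 a2@(2,1):0 a3@(3,3):1 a4@(3,2):0

no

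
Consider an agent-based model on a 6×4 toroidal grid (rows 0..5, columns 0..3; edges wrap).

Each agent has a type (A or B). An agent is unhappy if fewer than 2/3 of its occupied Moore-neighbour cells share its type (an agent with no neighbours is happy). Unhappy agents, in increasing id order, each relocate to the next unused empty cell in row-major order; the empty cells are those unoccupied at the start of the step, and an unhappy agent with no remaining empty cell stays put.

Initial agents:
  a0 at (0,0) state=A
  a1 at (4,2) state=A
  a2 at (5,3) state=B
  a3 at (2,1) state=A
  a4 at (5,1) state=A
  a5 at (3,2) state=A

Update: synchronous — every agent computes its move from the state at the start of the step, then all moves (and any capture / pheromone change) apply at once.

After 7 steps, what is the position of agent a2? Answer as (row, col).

t=1: a0@(0,1):A a1@(4,2):A a2@(0,2):B a3@(2,1):A a4@(5,1):A a5@(3,2):A
t=2: a0@(0,0):A a1@(4,2):A a2@(0,3):B a3@(2,1):A a4@(5,1):A a5@(3,2):A
t=3: a0@(0,1):A a1@(4,2):A a2@(0,2):B a3@(2,1):A a4@(5,1):A a5@(3,2):A
t=4: a0@(0,0):A a1@(4,2):A a2@(0,3):B a3@(2,1):A a4@(5,1):A a5@(3,2):A
t=5: a0@(0,1):A a1@(4,2):A a2@(0,2):B a3@(2,1):A a4@(5,1):A a5@(3,2):A
t=6: a0@(0,0):A a1@(4,2):A a2@(0,3):B a3@(2,1):A a4@(5,1):A a5@(3,2):A
t=7: a0@(0,1):A a1@(4,2):A a2@(0,2):B a3@(2,1):A a4@(5,1):A a5@(3,2):A

(0, 2)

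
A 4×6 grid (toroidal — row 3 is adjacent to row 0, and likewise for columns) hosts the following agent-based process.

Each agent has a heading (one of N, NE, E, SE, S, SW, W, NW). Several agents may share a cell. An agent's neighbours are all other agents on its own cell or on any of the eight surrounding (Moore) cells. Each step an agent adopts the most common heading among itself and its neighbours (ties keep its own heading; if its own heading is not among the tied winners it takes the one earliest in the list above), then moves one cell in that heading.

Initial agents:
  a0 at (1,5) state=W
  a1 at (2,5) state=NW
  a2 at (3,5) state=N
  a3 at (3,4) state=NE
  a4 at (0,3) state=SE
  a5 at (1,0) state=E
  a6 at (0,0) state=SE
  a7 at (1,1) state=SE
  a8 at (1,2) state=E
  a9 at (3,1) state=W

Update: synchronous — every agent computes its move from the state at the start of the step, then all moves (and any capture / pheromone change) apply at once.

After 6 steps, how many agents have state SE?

10

t=1: a0@(1,4):W a1@(1,4):NW a2@(2,5):N a3@(2,5):NE a4@(1,4):SE a5@(2,1):SE a6@(1,1):SE a7@(2,2):SE a8@(2,3):SE a9@(3,0):W
t=2: a0@(2,5):SE a1@(2,5):SE a2@(2,4):W a3@(2,4):W a4@(2,5):SE a5@(3,2):SE a6@(2,2):SE a7@(3,3):SE a8@(3,4):SE a9@(3,5):W
t=3: a0@(3,0):SE a1@(3,0):SE a2@(3,5):SE a3@(3,5):SE a4@(3,0):SE a5@(0,3):SE a6@(3,3):SE a7@(0,4):SE a8@(0,5):SE a9@(0,0):SE
t=4: a0@(0,1):SE a1@(0,1):SE a2@(0,0):SE a3@(0,0):SE a4@(0,1):SE a5@(1,4):SE a6@(0,4):SE a7@(1,5):SE a8@(1,0):SE a9@(1,1):SE
t=5: a0@(1,2):SE a1@(1,2):SE a2@(1,1):SE a3@(1,1):SE a4@(1,2):SE a5@(2,5):SE a6@(1,5):SE a7@(2,0):SE a8@(2,1):SE a9@(2,2):SE
t=6: a0@(2,3):SE a1@(2,3):SE a2@(2,2):SE a3@(2,2):SE a4@(2,3):SE a5@(3,0):SE a6@(2,0):SE a7@(3,1):SE a8@(3,2):SE a9@(3,3):SE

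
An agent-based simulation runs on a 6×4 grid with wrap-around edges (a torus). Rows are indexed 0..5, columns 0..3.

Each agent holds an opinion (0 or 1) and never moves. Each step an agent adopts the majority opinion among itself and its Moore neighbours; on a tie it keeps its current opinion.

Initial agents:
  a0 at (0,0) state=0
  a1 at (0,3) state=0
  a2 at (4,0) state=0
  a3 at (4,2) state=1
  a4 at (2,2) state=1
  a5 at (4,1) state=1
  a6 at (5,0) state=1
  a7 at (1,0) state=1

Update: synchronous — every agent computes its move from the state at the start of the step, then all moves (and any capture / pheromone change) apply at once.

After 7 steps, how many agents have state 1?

t=1: a0@(0,0):0 a1@(0,3):0 a2@(4,0):1 a3@(4,2):1 a4@(2,2):1 a5@(4,1):1 a6@(5,0):0 a7@(1,0):0
t=2: (unchanged — steady state)

4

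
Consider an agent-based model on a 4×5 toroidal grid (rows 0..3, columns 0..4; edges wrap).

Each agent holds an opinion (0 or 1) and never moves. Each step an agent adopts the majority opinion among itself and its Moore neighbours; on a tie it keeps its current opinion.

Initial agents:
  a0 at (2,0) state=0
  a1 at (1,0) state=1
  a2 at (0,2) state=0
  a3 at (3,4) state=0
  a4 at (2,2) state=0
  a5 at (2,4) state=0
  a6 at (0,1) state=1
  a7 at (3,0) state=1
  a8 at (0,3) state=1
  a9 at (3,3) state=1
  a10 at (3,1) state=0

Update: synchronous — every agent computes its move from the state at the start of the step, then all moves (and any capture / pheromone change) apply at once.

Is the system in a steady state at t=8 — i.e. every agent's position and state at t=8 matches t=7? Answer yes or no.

t=1: a0@(2,0):0 a1@(1,0):1 a2@(0,2):1 a3@(3,4):0 a4@(2,2):0 a5@(2,4):0 a6@(0,1):1 a7@(3,0):0 a8@(0,3):1 a9@(3,3):0 a10@(3,1):0
t=2: (unchanged — steady state)

yes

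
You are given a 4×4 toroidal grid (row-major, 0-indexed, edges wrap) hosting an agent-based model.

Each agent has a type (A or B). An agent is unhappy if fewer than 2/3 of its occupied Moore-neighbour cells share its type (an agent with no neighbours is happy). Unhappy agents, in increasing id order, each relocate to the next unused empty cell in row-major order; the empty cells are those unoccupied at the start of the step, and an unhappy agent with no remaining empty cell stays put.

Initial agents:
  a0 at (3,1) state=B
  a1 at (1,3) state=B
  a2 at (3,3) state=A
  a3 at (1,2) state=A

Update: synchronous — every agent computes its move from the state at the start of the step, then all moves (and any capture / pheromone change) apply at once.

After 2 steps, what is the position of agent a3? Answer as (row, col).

(1, 1)

t=1: a0@(3,1):B a1@(0,0):B a2@(3,3):A a3@(0,1):A
t=2: a0@(0,2):B a1@(0,3):B a2@(1,0):A a3@(1,1):A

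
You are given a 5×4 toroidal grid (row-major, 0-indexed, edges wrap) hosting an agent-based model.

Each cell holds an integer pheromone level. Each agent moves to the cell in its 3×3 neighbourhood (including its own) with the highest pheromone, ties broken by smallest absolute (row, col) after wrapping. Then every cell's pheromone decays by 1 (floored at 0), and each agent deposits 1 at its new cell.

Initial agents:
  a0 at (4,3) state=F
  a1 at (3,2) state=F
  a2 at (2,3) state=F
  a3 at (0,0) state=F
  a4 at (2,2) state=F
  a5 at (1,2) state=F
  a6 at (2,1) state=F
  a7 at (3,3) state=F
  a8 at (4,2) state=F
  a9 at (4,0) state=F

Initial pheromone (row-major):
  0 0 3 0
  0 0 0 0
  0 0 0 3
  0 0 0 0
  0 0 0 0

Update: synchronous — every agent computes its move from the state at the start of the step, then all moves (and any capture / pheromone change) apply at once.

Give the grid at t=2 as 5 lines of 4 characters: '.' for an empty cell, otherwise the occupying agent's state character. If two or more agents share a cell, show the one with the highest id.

t=1: a0@(0,2) a1@(2,3) a2@(2,3) a3@(0,0) a4@(2,3) a5@(0,2) a6@(1,0) a7@(2,3) a8@(0,2) a9@(0,0) | pheromone: 2 0 5 0 / 1 0 0 0 / 0 0 0 6 / 0 0 0 0 / 0 0 0 0
t=2: a0@(0,2) a1@(2,3) a2@(2,3) a3@(0,0) a4@(2,3) a5@(0,2) a6@(2,3) a7@(2,3) a8@(0,2) a9@(0,0) | pheromone: 3 0 7 0 / 0 0 0 0 / 0 0 0 10 / 0 0 0 0 / 0 0 0 0

F.F.
....
...F
....
....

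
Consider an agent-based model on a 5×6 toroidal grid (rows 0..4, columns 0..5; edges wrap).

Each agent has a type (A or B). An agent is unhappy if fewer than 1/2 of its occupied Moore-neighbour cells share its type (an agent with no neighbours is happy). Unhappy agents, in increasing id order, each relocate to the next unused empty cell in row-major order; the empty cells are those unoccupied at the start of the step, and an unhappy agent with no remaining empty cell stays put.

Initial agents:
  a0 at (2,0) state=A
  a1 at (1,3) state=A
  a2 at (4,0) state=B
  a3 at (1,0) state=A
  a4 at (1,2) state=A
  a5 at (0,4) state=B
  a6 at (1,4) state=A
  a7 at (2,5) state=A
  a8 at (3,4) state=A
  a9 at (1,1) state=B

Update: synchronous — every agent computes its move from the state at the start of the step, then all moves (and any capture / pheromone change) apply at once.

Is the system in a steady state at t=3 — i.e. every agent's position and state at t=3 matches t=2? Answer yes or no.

t=1: a0@(2,0):A a1@(1,3):A a2@(4,0):B a3@(1,0):A a4@(1,2):A a5@(0,0):B a6@(1,4):A a7@(2,5):A a8@(3,4):A a9@(0,1):B
t=2: (unchanged — steady state)

yes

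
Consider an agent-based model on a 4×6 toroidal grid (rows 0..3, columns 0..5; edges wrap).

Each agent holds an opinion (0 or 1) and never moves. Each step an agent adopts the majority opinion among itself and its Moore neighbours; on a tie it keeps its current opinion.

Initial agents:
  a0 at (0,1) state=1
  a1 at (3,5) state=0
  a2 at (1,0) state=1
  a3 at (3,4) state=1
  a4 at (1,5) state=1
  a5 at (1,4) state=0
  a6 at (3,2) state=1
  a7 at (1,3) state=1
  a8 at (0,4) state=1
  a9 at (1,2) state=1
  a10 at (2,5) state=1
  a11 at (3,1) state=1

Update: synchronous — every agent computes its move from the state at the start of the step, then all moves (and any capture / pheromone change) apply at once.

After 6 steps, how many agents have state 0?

t=1: a0@(0,1):1 a1@(3,5):1 a2@(1,0):1 a3@(3,4):1 a4@(1,5):1 a5@(1,4):1 a6@(3,2):1 a7@(1,3):1 a8@(0,4):1 a9@(1,2):1 a10@(2,5):1 a11@(3,1):1
t=2: (unchanged — steady state)

0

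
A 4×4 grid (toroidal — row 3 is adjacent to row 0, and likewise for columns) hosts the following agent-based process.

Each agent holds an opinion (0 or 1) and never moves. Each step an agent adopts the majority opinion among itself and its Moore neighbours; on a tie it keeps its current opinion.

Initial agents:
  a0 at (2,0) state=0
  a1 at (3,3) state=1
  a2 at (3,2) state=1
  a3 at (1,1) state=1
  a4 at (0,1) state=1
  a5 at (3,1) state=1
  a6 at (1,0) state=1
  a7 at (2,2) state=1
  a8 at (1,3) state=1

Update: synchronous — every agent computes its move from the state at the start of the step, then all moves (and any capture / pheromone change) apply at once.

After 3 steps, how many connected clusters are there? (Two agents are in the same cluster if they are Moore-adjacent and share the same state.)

1

t=1: a0@(2,0):1 a1@(3,3):1 a2@(3,2):1 a3@(1,1):1 a4@(0,1):1 a5@(3,1):1 a6@(1,0):1 a7@(2,2):1 a8@(1,3):1
t=2: (unchanged — steady state)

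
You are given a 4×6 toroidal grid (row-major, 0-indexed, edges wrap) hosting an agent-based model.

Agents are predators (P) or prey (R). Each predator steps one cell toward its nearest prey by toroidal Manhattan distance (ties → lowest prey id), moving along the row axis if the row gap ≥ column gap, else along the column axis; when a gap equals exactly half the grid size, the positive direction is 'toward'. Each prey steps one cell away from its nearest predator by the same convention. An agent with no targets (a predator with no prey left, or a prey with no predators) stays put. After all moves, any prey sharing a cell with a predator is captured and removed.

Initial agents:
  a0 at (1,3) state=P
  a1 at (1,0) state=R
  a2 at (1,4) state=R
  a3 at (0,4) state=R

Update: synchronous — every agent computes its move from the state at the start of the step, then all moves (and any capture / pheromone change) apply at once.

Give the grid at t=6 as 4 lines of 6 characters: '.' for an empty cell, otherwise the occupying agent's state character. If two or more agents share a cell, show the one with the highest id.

......
...PR.
......
...R..

t=1: a0@(1,4):P a1@(1,5):R a2@(1,5):R a3@(3,4):R
t=2: a0@(1,5):P a1@(1,0):R a2@(1,0):R a3@(2,4):R
t=3: a0@(1,0):P a1@(1,1):R a2@(1,1):R a3@(3,4):R
t=4: a0@(1,1):P a1@(1,2):R a2@(1,2):R a3@(2,4):R
t=5: a0@(1,2):P a1@(1,3):R a2@(1,3):R a3@(2,3):R
t=6: a0@(1,3):P a1@(1,4):R a2@(1,4):R a3@(3,3):R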